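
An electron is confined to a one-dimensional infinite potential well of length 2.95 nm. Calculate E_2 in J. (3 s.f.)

For an infinite well E_n = n²h²/(8m_eL²), so E_1 = h²/(8m_eL²) = (6.626×10^-34)²/(8·9.109×10^-31·(2.95×10^-9 m)²) = 6.923×10^-21 J.
Then E_2 = 2²·E_1 = 4·6.923×10^-21 J = 2.77×10^-20 J.

E_2 = 2.77×10^-20 J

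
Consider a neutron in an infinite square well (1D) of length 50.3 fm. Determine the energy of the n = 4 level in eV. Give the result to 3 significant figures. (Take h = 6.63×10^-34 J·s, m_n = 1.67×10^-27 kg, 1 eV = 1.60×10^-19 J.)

E_4 = 1.30×10^6 eV

For an infinite well E_n = n²h²/(8m_nL²), so E_1 = h²/(8m_nL²) = (6.63×10^-34)²/(8·1.67×10^-27·(5.03×10^-14 m)²) = 1.300×10^-14 J.
Then E_4 = 4²·E_1 = 16·1.300×10^-14 J = 2.080×10^-13 J.
Converting, E_4 = 2.080×10^-13 J / (1.60×10^-19 J/eV) = 1.30×10^6 eV.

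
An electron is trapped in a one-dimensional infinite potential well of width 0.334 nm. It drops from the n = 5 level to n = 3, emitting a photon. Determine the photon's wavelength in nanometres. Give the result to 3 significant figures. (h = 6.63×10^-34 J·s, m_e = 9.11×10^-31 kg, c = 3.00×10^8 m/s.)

λ = 23.0 nm

E_1 = h²/(8m_eL²) = 5.407×10^-19 J, so ΔE = (5² − 3²)E_1 = 8.651×10^-18 J.
λ = hc/ΔE = (6.63×10^-34·3.00×10^8)/8.651×10^-18 = 2.30×10^-8 m = 23.0 nm.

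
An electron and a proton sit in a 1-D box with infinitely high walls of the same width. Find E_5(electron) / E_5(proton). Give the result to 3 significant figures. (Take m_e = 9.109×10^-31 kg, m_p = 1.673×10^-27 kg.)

1.84×10^3

E_n ∝ 1/m at fixed n and L, so the ratio is m_p/m_e = 1.673×10^-27/9.109×10^-31 = 1.84×10^3.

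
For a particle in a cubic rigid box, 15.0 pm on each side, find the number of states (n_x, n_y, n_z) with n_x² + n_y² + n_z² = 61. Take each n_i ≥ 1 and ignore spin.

The level has n_x² + n_y² + n_z² = 61. The ordered positive-integer solutions are (3, 4, 6), (3, 6, 4), (4, 3, 6), (4, 6, 3), (6, 3, 4), (6, 4, 3).
That gives 6 states.

degeneracy = 6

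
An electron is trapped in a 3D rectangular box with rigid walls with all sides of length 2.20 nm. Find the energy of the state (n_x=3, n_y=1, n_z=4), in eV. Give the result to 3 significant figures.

E = 2.02 eV

For a 3D rectangular well E = (h²/8m_e)·Σ n_i²/L_i² = (6.626×10^-34)²/(8·9.109×10^-31) · [3²/(2.20 nm)² + 1²/(2.20 nm)² + 4²/(2.20 nm)²].
Evaluating gives E = 3.236×10^-19 J = 2.02 eV.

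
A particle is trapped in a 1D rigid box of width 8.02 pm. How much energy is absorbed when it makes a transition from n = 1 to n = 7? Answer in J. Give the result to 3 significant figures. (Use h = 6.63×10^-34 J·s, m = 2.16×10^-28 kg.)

|ΔE| = 1.90×10^-16 J

E_1 = h²/(8mL²) = 3.955×10^-18 J.
|ΔE| = |1² − 7²|·E_1 = 48·3.955×10^-18 J = 1.90×10^-16 J.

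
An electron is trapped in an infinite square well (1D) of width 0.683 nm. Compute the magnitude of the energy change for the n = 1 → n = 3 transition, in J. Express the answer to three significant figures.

|ΔE| = 1.03×10^-18 J

E_1 = h²/(8m_eL²) = 1.292×10^-19 J.
|ΔE| = |1² − 3²|·E_1 = 8·1.292×10^-19 J = 1.03×10^-18 J.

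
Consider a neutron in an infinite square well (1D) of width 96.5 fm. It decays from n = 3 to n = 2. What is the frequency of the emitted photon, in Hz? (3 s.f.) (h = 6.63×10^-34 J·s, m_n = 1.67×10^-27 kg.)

f = 2.66×10^19 Hz

E_1 = h²/(8m_nL²) = 3.533×10^-15 J and ΔE = (3² − 2²)E_1 = 1.766×10^-14 J.
f = ΔE/h = 1.766×10^-14/6.63×10^-34 = 2.66×10^19 Hz.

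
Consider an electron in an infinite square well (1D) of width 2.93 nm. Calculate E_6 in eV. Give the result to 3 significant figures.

For an infinite well E_n = n²h²/(8m_eL²), so E_1 = h²/(8m_eL²) = (6.626×10^-34)²/(8·9.109×10^-31·(2.93×10^-9 m)²) = 7.018×10^-21 J.
Then E_6 = 6²·E_1 = 36·7.018×10^-21 J = 2.526×10^-19 J.
Converting, E_6 = 2.526×10^-19 J / (1.602×10^-19 J/eV) = 1.58 eV.

E_6 = 1.58 eV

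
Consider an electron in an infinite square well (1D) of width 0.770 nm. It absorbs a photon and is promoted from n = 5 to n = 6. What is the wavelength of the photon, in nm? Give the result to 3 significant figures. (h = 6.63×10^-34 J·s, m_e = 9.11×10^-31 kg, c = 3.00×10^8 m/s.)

E_1 = h²/(8m_eL²) = 1.017×10^-19 J, so ΔE = (6² − 5²)E_1 = 1.119×10^-18 J.
λ = hc/ΔE = (6.63×10^-34·3.00×10^8)/1.119×10^-18 = 1.78×10^-7 m = 178 nm.

λ = 178 nm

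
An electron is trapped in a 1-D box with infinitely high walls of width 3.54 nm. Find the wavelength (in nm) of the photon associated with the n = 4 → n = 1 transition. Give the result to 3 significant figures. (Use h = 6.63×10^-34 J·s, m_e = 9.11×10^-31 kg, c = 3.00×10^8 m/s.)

λ = 2.76×10^3 nm

E_1 = h²/(8m_eL²) = 4.813×10^-21 J, so ΔE = (4² − 1²)E_1 = 7.219×10^-20 J.
λ = hc/ΔE = (6.63×10^-34·3.00×10^8)/7.219×10^-20 = 2.76×10^-6 m = 2.76×10^3 nm.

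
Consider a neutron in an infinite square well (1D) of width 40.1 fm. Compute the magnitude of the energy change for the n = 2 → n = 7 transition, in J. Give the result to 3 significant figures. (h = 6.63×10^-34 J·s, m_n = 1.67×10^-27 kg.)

E_1 = h²/(8m_nL²) = 2.046×10^-14 J.
|ΔE| = |2² − 7²|·E_1 = 45·2.046×10^-14 J = 9.21×10^-13 J.

|ΔE| = 9.21×10^-13 J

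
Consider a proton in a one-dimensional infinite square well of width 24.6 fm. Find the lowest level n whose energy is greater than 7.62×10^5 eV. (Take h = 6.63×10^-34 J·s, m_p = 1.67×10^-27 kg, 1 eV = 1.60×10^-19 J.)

n = 2

E_1 = h²/(8m_pL²) = 5.437×10^-14 J = 3.398×10^5 eV.
Need n² > 7.62×10^5/3.398×10^5 = 2.242, i.e. n > 1.497.
The smallest integer satisfying this is n = 2.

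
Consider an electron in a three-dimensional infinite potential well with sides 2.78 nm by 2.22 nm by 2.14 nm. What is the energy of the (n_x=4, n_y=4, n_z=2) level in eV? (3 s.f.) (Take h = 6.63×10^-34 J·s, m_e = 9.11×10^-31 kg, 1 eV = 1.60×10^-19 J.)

For a 3D rectangular well E = (h²/8m_e)·Σ n_i²/L_i² = (6.63×10^-34)²/(8·9.11×10^-31) · [4²/(2.78 nm)² + 4²/(2.22 nm)² + 2²/(2.14 nm)²].
Evaluating gives E = 3.734×10^-19 J = 2.33 eV.

E = 2.33 eV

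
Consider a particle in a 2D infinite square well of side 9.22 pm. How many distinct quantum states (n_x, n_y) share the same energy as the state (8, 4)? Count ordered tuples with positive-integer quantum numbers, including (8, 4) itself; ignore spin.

The level has n_x² + n_y² = 80. The ordered positive-integer solutions are (4, 8), (8, 4).
That gives 2 states.

degeneracy = 2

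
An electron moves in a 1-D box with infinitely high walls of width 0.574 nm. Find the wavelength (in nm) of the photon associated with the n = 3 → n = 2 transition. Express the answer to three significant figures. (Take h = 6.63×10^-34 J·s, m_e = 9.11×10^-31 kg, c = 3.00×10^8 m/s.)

E_1 = h²/(8m_eL²) = 1.831×10^-19 J, so ΔE = (3² − 2²)E_1 = 9.155×10^-19 J.
λ = hc/ΔE = (6.63×10^-34·3.00×10^8)/9.155×10^-19 = 2.17×10^-7 m = 217 nm.

λ = 217 nm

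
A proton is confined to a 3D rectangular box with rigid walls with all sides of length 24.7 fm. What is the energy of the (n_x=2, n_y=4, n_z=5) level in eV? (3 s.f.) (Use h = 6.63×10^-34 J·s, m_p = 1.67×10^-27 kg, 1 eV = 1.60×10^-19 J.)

For a 3D rectangular well E = (h²/8m_p)·Σ n_i²/L_i² = (6.63×10^-34)²/(8·1.67×10^-27) · [2²/(24.7 fm)² + 4²/(24.7 fm)² + 5²/(24.7 fm)²].
Evaluating gives E = 2.427×10^-12 J = 1.52×10^7 eV.

E = 1.52×10^7 eV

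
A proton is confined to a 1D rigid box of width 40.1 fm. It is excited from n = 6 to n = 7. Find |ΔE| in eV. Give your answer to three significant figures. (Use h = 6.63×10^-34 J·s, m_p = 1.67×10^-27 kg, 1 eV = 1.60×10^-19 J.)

E_1 = h²/(8m_pL²) = 2.046×10^-14 J.
|ΔE| = |6² − 7²|·E_1 = 13·2.046×10^-14 J = 2.660×10^-13 J = 1.66×10^6 eV.

|ΔE| = 1.66×10^6 eV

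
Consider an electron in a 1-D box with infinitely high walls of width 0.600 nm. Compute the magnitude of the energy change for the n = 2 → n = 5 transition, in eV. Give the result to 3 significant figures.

|ΔE| = 21.9 eV

E_1 = h²/(8m_eL²) = 1.674×10^-19 J.
|ΔE| = |2² − 5²|·E_1 = 21·1.674×10^-19 J = 3.515×10^-18 J = 21.9 eV.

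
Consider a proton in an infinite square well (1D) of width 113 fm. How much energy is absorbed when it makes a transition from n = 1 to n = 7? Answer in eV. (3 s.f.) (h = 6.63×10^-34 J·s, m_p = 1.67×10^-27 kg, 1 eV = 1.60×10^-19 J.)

E_1 = h²/(8m_pL²) = 2.577×10^-15 J.
|ΔE| = |1² − 7²|·E_1 = 48·2.577×10^-15 J = 1.237×10^-13 J = 7.73×10^5 eV.

|ΔE| = 7.73×10^5 eV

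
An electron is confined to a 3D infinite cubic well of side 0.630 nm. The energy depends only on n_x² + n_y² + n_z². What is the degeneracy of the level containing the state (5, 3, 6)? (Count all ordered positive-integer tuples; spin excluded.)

The level has n_x² + n_y² + n_z² = 70. The ordered positive-integer solutions are (3, 5, 6), (3, 6, 5), (5, 3, 6), (5, 6, 3), (6, 3, 5), (6, 5, 3).
That gives 6 states.

degeneracy = 6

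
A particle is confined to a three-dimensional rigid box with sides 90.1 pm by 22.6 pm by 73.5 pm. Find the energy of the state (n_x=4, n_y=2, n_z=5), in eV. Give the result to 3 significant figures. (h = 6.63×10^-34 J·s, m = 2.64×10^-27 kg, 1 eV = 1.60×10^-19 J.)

For a 3D rectangular well E = (h²/8m)·Σ n_i²/L_i² = (6.63×10^-34)²/(8·2.64×10^-27) · [4²/(90.1 pm)² + 2²/(22.6 pm)² + 5²/(73.5 pm)²].
Evaluating gives E = 3.003×10^-19 J = 1.88 eV.

E = 1.88 eV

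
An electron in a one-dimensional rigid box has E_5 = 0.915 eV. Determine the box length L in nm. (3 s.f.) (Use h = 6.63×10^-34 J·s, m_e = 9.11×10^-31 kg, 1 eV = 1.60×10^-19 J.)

From E_n = n²h²/(8m_eL²), L = n·h/√(8m_eE_n).
E_5 = 0.915 eV = 1.464×10^-19 J, so L = 5·6.63×10^-34/√(8·9.11×10^-31·1.464×10^-19) = 3.21×10^-9 m = 3.21 nm.

L = 3.21 nm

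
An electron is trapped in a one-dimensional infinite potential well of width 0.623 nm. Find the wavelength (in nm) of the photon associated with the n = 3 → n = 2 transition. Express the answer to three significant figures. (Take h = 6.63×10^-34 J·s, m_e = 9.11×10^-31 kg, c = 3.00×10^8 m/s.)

E_1 = h²/(8m_eL²) = 1.554×10^-19 J, so ΔE = (3² − 2²)E_1 = 7.770×10^-19 J.
λ = hc/ΔE = (6.63×10^-34·3.00×10^8)/7.770×10^-19 = 2.56×10^-7 m = 256 nm.

λ = 256 nm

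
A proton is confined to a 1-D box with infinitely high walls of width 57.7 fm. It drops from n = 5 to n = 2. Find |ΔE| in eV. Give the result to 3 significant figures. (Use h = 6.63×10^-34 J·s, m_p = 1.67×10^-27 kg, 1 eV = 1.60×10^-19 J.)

|ΔE| = 1.30×10^6 eV

E_1 = h²/(8m_pL²) = 9.883×10^-15 J.
|ΔE| = |5² − 2²|·E_1 = 21·9.883×10^-15 J = 2.075×10^-13 J = 1.30×10^6 eV.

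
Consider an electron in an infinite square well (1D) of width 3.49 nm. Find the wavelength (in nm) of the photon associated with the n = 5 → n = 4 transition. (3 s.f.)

E_1 = h²/(8m_eL²) = 4.946×10^-21 J, so ΔE = (5² − 4²)E_1 = 4.451×10^-20 J.
λ = hc/ΔE = (6.626×10^-34·2.998×10^8)/4.451×10^-20 = 4.46×10^-6 m = 4.46×10^3 nm.

λ = 4.46×10^3 nm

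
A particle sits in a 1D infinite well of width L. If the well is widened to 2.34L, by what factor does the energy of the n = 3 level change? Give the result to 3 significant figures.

E_n ∝ 1/L², so the energy scales by 1/2.34² = 0.183.

0.183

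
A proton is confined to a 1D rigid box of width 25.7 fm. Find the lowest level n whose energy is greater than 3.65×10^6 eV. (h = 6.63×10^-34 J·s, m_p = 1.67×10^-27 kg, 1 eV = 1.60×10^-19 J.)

E_1 = h²/(8m_pL²) = 4.981×10^-14 J = 3.113×10^5 eV.
Need n² > 3.65×10^6/3.113×10^5 = 11.73, i.e. n > 3.425.
The smallest integer satisfying this is n = 4.

n = 4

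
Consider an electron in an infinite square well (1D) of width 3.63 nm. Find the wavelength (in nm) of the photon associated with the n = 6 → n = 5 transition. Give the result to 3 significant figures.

λ = 3.95×10^3 nm

E_1 = h²/(8m_eL²) = 4.572×10^-21 J, so ΔE = (6² − 5²)E_1 = 5.029×10^-20 J.
λ = hc/ΔE = (6.626×10^-34·2.998×10^8)/5.029×10^-20 = 3.95×10^-6 m = 3.95×10^3 nm.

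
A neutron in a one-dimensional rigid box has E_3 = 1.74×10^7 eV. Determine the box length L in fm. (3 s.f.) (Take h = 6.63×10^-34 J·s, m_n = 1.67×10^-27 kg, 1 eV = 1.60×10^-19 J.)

From E_n = n²h²/(8m_nL²), L = n·h/√(8m_nE_n).
E_3 = 1.74×10^7 eV = 2.784×10^-12 J, so L = 3·6.63×10^-34/√(8·1.67×10^-27·2.784×10^-12) = 1.03×10^-14 m = 10.3 fm.

L = 10.3 fm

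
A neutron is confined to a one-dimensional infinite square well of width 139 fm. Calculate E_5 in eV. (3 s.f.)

E_5 = 2.65×10^5 eV

For an infinite well E_n = n²h²/(8m_nL²), so E_1 = h²/(8m_nL²) = (6.626×10^-34)²/(8·1.675×10^-27·(1.39×10^-13 m)²) = 1.696×10^-15 J.
Then E_5 = 5²·E_1 = 25·1.696×10^-15 J = 4.240×10^-14 J.
Converting, E_5 = 4.240×10^-14 J / (1.602×10^-19 J/eV) = 2.65×10^5 eV.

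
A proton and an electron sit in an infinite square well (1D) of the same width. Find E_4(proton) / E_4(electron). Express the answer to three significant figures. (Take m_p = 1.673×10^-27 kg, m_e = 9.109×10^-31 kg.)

E_n ∝ 1/m at fixed n and L, so the ratio is m_e/m_p = 9.109×10^-31/1.673×10^-27 = 5.44×10^-4.

5.44×10^-4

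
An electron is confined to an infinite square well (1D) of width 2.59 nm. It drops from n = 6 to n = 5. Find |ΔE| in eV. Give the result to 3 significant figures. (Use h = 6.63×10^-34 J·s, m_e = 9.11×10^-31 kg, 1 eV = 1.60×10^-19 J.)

|ΔE| = 0.618 eV

E_1 = h²/(8m_eL²) = 8.991×10^-21 J.
|ΔE| = |6² − 5²|·E_1 = 11·8.991×10^-21 J = 9.890×10^-20 J = 0.618 eV.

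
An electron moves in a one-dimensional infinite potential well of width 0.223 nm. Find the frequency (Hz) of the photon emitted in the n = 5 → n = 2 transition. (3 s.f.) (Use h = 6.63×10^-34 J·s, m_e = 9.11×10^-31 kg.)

f = 3.84×10^16 Hz

E_1 = h²/(8m_eL²) = 1.213×10^-18 J and ΔE = (5² − 2²)E_1 = 2.547×10^-17 J.
f = ΔE/h = 2.547×10^-17/6.63×10^-34 = 3.84×10^16 Hz.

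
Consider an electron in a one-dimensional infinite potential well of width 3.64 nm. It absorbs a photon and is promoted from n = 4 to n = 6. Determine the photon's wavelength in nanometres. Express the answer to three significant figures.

E_1 = h²/(8m_eL²) = 4.547×10^-21 J, so ΔE = (6² − 4²)E_1 = 9.094×10^-20 J.
λ = hc/ΔE = (6.626×10^-34·2.998×10^8)/9.094×10^-20 = 2.18×10^-6 m = 2.18×10^3 nm.

λ = 2.18×10^3 nm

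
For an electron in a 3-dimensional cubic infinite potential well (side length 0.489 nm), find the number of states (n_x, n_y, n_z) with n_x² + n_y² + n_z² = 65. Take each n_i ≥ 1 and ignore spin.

degeneracy = 6

The level has n_x² + n_y² + n_z² = 65. The ordered positive-integer solutions are (2, 5, 6), (2, 6, 5), (5, 2, 6), (5, 6, 2), (6, 2, 5), (6, 5, 2).
That gives 6 states.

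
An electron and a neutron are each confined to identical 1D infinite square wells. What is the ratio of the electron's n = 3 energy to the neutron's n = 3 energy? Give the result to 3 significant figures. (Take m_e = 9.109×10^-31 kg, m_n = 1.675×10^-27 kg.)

E_n ∝ 1/m at fixed n and L, so the ratio is m_n/m_e = 1.675×10^-27/9.109×10^-31 = 1.84×10^3.

1.84×10^3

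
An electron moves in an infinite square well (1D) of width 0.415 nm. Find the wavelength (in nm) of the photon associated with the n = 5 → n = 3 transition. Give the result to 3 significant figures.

E_1 = h²/(8m_eL²) = 3.498×10^-19 J, so ΔE = (5² − 3²)E_1 = 5.597×10^-18 J.
λ = hc/ΔE = (6.626×10^-34·2.998×10^8)/5.597×10^-18 = 3.55×10^-8 m = 35.5 nm.

λ = 35.5 nm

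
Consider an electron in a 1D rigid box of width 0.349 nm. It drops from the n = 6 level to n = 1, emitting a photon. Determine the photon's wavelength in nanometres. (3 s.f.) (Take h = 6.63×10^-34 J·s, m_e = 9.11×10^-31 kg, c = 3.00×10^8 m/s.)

E_1 = h²/(8m_eL²) = 4.952×10^-19 J, so ΔE = (6² − 1²)E_1 = 1.733×10^-17 J.
λ = hc/ΔE = (6.63×10^-34·3.00×10^8)/1.733×10^-17 = 1.15×10^-8 m = 11.5 nm.

λ = 11.5 nm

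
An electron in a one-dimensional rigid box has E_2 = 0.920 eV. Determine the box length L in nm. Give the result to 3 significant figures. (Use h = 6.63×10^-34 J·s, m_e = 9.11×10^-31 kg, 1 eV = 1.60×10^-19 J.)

From E_n = n²h²/(8m_eL²), L = n·h/√(8m_eE_n).
E_2 = 0.920 eV = 1.472×10^-19 J, so L = 2·6.63×10^-34/√(8·9.11×10^-31·1.472×10^-19) = 1.28×10^-9 m = 1.28 nm.

L = 1.28 nm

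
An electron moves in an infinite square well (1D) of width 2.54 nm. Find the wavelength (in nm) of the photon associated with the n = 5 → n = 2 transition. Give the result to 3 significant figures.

E_1 = h²/(8m_eL²) = 9.338×10^-21 J, so ΔE = (5² − 2²)E_1 = 1.961×10^-19 J.
λ = hc/ΔE = (6.626×10^-34·2.998×10^8)/1.961×10^-19 = 1.01×10^-6 m = 1.01×10^3 nm.

λ = 1.01×10^3 nm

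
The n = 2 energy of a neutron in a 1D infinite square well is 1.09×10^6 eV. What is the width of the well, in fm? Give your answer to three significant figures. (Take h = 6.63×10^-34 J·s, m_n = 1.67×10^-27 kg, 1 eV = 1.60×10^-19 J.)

From E_n = n²h²/(8m_nL²), L = n·h/√(8m_nE_n).
E_2 = 1.09×10^6 eV = 1.744×10^-13 J, so L = 2·6.63×10^-34/√(8·1.67×10^-27·1.744×10^-13) = 2.75×10^-14 m = 27.5 fm.

L = 27.5 fm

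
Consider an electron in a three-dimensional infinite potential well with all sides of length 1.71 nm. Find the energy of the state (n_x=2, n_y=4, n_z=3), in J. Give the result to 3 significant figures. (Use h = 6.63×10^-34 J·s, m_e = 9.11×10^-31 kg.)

For a 3D rectangular well E = (h²/8m_e)·Σ n_i²/L_i² = (6.63×10^-34)²/(8·9.11×10^-31) · [2²/(1.71 nm)² + 4²/(1.71 nm)² + 3²/(1.71 nm)²].
Evaluating gives E = 5.98×10^-19 J.

E = 5.98×10^-19 J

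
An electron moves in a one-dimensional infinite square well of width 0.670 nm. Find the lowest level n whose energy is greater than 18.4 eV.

n = 5

E_1 = h²/(8m_eL²) = 1.342×10^-19 J = 0.8377 eV.
Need n² > 18.4/0.8377 = 21.96, i.e. n > 4.686.
The smallest integer satisfying this is n = 5.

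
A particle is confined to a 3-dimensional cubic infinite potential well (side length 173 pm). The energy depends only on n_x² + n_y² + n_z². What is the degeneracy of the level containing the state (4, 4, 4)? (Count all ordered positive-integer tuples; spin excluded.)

degeneracy = 1

The level has n_x² + n_y² + n_z² = 48. The ordered positive-integer solutions are (4, 4, 4).
That gives 1 state.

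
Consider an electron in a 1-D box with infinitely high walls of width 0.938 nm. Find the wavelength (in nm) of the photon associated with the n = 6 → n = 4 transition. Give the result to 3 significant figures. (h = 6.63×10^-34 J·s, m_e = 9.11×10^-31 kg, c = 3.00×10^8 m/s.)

λ = 145 nm

E_1 = h²/(8m_eL²) = 6.855×10^-20 J, so ΔE = (6² − 4²)E_1 = 1.371×10^-18 J.
λ = hc/ΔE = (6.63×10^-34·3.00×10^8)/1.371×10^-18 = 1.45×10^-7 m = 145 nm.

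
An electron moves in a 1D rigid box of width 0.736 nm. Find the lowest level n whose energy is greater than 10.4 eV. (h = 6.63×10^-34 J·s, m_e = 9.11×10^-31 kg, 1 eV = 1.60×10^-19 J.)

E_1 = h²/(8m_eL²) = 1.113×10^-19 J = 0.6956 eV.
Need n² > 10.4/0.6956 = 14.95, i.e. n > 3.867.
The smallest integer satisfying this is n = 4.

n = 4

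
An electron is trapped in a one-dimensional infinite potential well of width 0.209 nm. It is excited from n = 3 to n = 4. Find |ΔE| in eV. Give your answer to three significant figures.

|ΔE| = 60.3 eV

E_1 = h²/(8m_eL²) = 1.379×10^-18 J.
|ΔE| = |3² − 4²|·E_1 = 7·1.379×10^-18 J = 9.653×10^-18 J = 60.3 eV.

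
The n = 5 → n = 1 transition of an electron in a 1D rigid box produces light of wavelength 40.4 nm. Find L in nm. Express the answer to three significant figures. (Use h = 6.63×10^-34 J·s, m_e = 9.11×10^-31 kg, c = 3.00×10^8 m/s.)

The photon carries ΔE = hc/λ = 6.63×10^-34·3.00×10^8/4.04×10^-8 m = 4.923×10^-18 J.
Since ΔE = (5² − 1²)E_1, E_1 = 2.051×10^-19 J, and L = h/√(8m_eE_1) = 5.42×10^-10 m = 0.542 nm.

L = 0.542 nm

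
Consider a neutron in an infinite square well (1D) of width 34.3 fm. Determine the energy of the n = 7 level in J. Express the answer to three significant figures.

E_7 = 1.36×10^-12 J

For an infinite well E_n = n²h²/(8m_nL²), so E_1 = h²/(8m_nL²) = (6.626×10^-34)²/(8·1.675×10^-27·(3.43×10^-14 m)²) = 2.785×10^-14 J.
Then E_7 = 7²·E_1 = 49·2.785×10^-14 J = 1.36×10^-12 J.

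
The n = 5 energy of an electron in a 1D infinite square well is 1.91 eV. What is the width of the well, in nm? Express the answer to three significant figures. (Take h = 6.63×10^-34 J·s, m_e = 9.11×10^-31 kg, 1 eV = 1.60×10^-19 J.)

L = 2.22 nm

From E_n = n²h²/(8m_eL²), L = n·h/√(8m_eE_n).
E_5 = 1.91 eV = 3.056×10^-19 J, so L = 5·6.63×10^-34/√(8·9.11×10^-31·3.056×10^-19) = 2.22×10^-9 m = 2.22 nm.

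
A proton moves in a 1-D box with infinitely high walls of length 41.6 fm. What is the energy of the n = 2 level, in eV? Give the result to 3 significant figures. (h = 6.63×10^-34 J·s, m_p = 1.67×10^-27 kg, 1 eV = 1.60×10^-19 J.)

For an infinite well E_n = n²h²/(8m_pL²), so E_1 = h²/(8m_pL²) = (6.63×10^-34)²/(8·1.67×10^-27·(4.16×10^-14 m)²) = 1.901×10^-14 J.
Then E_2 = 2²·E_1 = 4·1.901×10^-14 J = 7.604×10^-14 J.
Converting, E_2 = 7.604×10^-14 J / (1.60×10^-19 J/eV) = 4.75×10^5 eV.

E_2 = 4.75×10^5 eV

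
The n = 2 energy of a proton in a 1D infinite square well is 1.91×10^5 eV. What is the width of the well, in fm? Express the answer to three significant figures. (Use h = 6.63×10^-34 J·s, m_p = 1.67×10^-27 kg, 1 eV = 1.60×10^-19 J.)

From E_n = n²h²/(8m_pL²), L = n·h/√(8m_pE_n).
E_2 = 1.91×10^5 eV = 3.056×10^-14 J, so L = 2·6.63×10^-34/√(8·1.67×10^-27·3.056×10^-14) = 6.56×10^-14 m = 65.6 fm.

L = 65.6 fm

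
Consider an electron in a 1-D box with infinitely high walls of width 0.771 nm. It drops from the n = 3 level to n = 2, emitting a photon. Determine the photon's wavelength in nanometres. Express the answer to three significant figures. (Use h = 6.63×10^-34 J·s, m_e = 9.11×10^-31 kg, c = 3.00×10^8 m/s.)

λ = 392 nm

E_1 = h²/(8m_eL²) = 1.015×10^-19 J, so ΔE = (3² − 2²)E_1 = 5.075×10^-19 J.
λ = hc/ΔE = (6.63×10^-34·3.00×10^8)/5.075×10^-19 = 3.92×10^-7 m = 392 nm.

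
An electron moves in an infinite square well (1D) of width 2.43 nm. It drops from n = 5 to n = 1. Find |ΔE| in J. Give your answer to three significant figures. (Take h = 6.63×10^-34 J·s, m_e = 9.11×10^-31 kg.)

E_1 = h²/(8m_eL²) = 1.021×10^-20 J.
|ΔE| = |5² − 1²|·E_1 = 24·1.021×10^-20 J = 2.45×10^-19 J.

|ΔE| = 2.45×10^-19 J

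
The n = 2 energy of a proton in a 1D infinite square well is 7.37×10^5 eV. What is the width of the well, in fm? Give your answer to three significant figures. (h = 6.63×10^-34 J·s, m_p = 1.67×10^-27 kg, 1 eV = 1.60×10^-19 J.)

From E_n = n²h²/(8m_pL²), L = n·h/√(8m_pE_n).
E_2 = 7.37×10^5 eV = 1.179×10^-13 J, so L = 2·6.63×10^-34/√(8·1.67×10^-27·1.179×10^-13) = 3.34×10^-14 m = 33.4 fm.

L = 33.4 fm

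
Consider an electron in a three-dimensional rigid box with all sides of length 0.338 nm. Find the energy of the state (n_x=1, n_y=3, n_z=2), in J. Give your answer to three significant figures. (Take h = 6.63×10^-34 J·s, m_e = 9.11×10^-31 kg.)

For a 3D rectangular well E = (h²/8m_e)·Σ n_i²/L_i² = (6.63×10^-34)²/(8·9.11×10^-31) · [1²/(0.338 nm)² + 3²/(0.338 nm)² + 2²/(0.338 nm)²].
Evaluating gives E = 7.39×10^-18 J.

E = 7.39×10^-18 J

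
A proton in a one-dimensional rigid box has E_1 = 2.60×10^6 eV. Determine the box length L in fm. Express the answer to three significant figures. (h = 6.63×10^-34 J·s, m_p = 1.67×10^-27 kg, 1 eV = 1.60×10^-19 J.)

From E_n = n²h²/(8m_pL²), L = n·h/√(8m_pE_n).
E_1 = 2.60×10^6 eV = 4.160×10^-13 J, so L = 1·6.63×10^-34/√(8·1.67×10^-27·4.160×10^-13) = 8.89×10^-15 m = 8.89 fm.

L = 8.89 fm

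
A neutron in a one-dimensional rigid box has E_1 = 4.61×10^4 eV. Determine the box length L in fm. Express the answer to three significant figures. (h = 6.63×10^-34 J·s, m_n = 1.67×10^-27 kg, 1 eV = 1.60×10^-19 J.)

L = 66.8 fm

From E_n = n²h²/(8m_nL²), L = n·h/√(8m_nE_n).
E_1 = 4.61×10^4 eV = 7.376×10^-15 J, so L = 1·6.63×10^-34/√(8·1.67×10^-27·7.376×10^-15) = 6.68×10^-14 m = 66.8 fm.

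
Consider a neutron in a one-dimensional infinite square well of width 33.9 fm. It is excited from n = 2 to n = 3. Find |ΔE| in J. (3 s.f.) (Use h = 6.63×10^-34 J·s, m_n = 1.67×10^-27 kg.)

|ΔE| = 1.43×10^-13 J

E_1 = h²/(8m_nL²) = 2.863×10^-14 J.
|ΔE| = |2² − 3²|·E_1 = 5·2.863×10^-14 J = 1.43×10^-13 J.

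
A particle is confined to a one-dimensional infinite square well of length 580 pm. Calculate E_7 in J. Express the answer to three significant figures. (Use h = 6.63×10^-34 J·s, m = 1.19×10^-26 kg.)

For an infinite well E_n = n²h²/(8mL²), so E_1 = h²/(8mL²) = (6.63×10^-34)²/(8·1.19×10^-26·(5.80×10^-10 m)²) = 1.373×10^-23 J.
Then E_7 = 7²·E_1 = 49·1.373×10^-23 J = 6.73×10^-22 J.

E_7 = 6.73×10^-22 J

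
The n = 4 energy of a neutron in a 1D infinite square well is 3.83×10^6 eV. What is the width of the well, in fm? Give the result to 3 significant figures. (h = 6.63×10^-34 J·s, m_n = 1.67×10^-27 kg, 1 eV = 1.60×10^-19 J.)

From E_n = n²h²/(8m_nL²), L = n·h/√(8m_nE_n).
E_4 = 3.83×10^6 eV = 6.128×10^-13 J, so L = 4·6.63×10^-34/√(8·1.67×10^-27·6.128×10^-13) = 2.93×10^-14 m = 29.3 fm.

L = 29.3 fm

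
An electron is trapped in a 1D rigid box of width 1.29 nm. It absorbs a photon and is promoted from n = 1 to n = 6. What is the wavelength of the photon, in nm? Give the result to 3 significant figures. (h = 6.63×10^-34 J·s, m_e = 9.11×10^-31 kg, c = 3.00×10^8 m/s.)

E_1 = h²/(8m_eL²) = 3.624×10^-20 J, so ΔE = (6² − 1²)E_1 = 1.268×10^-18 J.
λ = hc/ΔE = (6.63×10^-34·3.00×10^8)/1.268×10^-18 = 1.57×10^-7 m = 157 nm.

λ = 157 nm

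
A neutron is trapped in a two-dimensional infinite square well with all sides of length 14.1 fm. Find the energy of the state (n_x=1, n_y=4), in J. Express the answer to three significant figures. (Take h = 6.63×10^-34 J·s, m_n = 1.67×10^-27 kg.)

E = 2.81×10^-12 J

For a 2D rectangular well E = (h²/8m_n)·Σ n_i²/L_i² = (6.63×10^-34)²/(8·1.67×10^-27) · [1²/(14.1 fm)² + 4²/(14.1 fm)²].
Evaluating gives E = 2.81×10^-12 J.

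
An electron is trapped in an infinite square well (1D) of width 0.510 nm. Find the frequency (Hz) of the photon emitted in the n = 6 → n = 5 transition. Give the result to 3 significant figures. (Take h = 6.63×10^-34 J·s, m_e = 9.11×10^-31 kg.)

E_1 = h²/(8m_eL²) = 2.319×10^-19 J and ΔE = (6² − 5²)E_1 = 2.551×10^-18 J.
f = ΔE/h = 2.551×10^-18/6.63×10^-34 = 3.85×10^15 Hz.

f = 3.85×10^15 Hz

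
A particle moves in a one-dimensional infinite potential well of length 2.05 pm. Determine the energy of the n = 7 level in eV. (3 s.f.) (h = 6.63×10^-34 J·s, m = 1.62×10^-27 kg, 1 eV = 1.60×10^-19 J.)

For an infinite well E_n = n²h²/(8mL²), so E_1 = h²/(8mL²) = (6.63×10^-34)²/(8·1.62×10^-27·(2.05×10^-12 m)²) = 8.071×10^-18 J.
Then E_7 = 7²·E_1 = 49·8.071×10^-18 J = 3.955×10^-16 J.
Converting, E_7 = 3.955×10^-16 J / (1.60×10^-19 J/eV) = 2.47×10^3 eV.

E_7 = 2.47×10^3 eV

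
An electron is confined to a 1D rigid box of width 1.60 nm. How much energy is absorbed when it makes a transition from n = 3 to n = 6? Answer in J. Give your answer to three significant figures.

E_1 = h²/(8m_eL²) = 2.353×10^-20 J.
|ΔE| = |3² − 6²|·E_1 = 27·2.353×10^-20 J = 6.35×10^-19 J.

|ΔE| = 6.35×10^-19 J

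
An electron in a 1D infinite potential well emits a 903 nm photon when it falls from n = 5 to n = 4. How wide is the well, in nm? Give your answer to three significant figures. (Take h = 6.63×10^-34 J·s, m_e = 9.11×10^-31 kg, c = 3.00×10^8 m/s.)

The photon carries ΔE = hc/λ = 6.63×10^-34·3.00×10^8/9.03×10^-7 m = 2.203×10^-19 J.
Since ΔE = (5² − 4²)E_1, E_1 = 2.448×10^-20 J, and L = h/√(8m_eE_1) = 1.57×10^-9 m = 1.57 nm.

L = 1.57 nm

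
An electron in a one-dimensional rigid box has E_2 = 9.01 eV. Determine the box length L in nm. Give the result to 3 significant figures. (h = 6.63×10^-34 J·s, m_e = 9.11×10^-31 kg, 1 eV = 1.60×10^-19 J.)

From E_n = n²h²/(8m_eL²), L = n·h/√(8m_eE_n).
E_2 = 9.01 eV = 1.442×10^-18 J, so L = 2·6.63×10^-34/√(8·9.11×10^-31·1.442×10^-18) = 4.09×10^-10 m = 0.409 nm.

L = 0.409 nm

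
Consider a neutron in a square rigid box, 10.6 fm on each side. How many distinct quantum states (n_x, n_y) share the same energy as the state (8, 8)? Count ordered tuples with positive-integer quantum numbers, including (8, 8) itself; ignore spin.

degeneracy = 1

The level has n_x² + n_y² = 128. The ordered positive-integer solutions are (8, 8).
That gives 1 state.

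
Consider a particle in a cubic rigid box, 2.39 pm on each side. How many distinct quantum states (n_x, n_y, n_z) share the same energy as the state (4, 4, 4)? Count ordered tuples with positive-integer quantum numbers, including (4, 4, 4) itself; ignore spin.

degeneracy = 1

The level has n_x² + n_y² + n_z² = 48. The ordered positive-integer solutions are (4, 4, 4).
That gives 1 state.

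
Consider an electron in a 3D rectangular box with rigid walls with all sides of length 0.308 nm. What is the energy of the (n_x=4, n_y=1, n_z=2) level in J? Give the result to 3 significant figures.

E = 1.33×10^-17 J

For a 3D rectangular well E = (h²/8m_e)·Σ n_i²/L_i² = (6.626×10^-34)²/(8·9.109×10^-31) · [4²/(0.308 nm)² + 1²/(0.308 nm)² + 2²/(0.308 nm)²].
Evaluating gives E = 1.33×10^-17 J.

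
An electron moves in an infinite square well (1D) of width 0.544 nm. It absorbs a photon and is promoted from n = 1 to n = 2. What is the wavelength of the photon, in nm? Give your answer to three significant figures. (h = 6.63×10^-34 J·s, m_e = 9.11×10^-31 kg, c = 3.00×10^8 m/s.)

λ = 325 nm

E_1 = h²/(8m_eL²) = 2.038×10^-19 J, so ΔE = (2² − 1²)E_1 = 6.114×10^-19 J.
λ = hc/ΔE = (6.63×10^-34·3.00×10^8)/6.114×10^-19 = 3.25×10^-7 m = 325 nm.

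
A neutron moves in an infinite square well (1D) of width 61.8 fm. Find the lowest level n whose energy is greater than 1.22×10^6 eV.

n = 5

E_1 = h²/(8m_nL²) = 8.579×10^-15 J = 5.355×10^4 eV.
Need n² > 1.22×10^6/5.355×10^4 = 22.78, i.e. n > 4.773.
The smallest integer satisfying this is n = 5.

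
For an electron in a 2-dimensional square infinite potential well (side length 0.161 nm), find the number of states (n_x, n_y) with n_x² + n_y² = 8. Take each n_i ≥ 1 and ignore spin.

The level has n_x² + n_y² = 8. The ordered positive-integer solutions are (2, 2).
That gives 1 state.

degeneracy = 1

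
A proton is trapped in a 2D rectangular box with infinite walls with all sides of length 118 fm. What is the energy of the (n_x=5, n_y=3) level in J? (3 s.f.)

E = 8.01×10^-14 J

For a 2D rectangular well E = (h²/8m_p)·Σ n_i²/L_i² = (6.626×10^-34)²/(8·1.673×10^-27) · [5²/(118 fm)² + 3²/(118 fm)²].
Evaluating gives E = 8.01×10^-14 J.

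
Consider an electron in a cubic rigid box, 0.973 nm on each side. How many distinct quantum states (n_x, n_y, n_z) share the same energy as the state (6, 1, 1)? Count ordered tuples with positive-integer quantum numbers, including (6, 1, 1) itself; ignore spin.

The level has n_x² + n_y² + n_z² = 38. The ordered positive-integer solutions are (1, 1, 6), (1, 6, 1), (2, 3, 5), (2, 5, 3), (3, 2, 5), (3, 5, 2), (5, 2, 3), (5, 3, 2), (6, 1, 1).
That gives 9 states.

degeneracy = 9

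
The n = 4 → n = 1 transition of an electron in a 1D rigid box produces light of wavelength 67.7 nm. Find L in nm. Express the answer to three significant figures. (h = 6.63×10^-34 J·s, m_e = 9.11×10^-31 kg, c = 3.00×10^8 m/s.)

L = 0.555 nm

The photon carries ΔE = hc/λ = 6.63×10^-34·3.00×10^8/6.77×10^-8 m = 2.938×10^-18 J.
Since ΔE = (4² − 1²)E_1, E_1 = 1.959×10^-19 J, and L = h/√(8m_eE_1) = 5.55×10^-10 m = 0.555 nm.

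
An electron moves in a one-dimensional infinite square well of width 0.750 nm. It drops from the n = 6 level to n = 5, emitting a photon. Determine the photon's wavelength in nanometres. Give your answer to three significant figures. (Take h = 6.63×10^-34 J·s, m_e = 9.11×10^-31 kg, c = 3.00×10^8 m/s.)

E_1 = h²/(8m_eL²) = 1.072×10^-19 J, so ΔE = (6² − 5²)E_1 = 1.179×10^-18 J.
λ = hc/ΔE = (6.63×10^-34·3.00×10^8)/1.179×10^-18 = 1.69×10^-7 m = 169 nm.

λ = 169 nm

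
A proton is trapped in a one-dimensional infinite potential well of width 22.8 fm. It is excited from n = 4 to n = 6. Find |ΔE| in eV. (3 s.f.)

|ΔE| = 7.88×10^6 eV

E_1 = h²/(8m_pL²) = 6.310×10^-14 J.
|ΔE| = |4² − 6²|·E_1 = 20·6.310×10^-14 J = 1.262×10^-12 J = 7.88×10^6 eV.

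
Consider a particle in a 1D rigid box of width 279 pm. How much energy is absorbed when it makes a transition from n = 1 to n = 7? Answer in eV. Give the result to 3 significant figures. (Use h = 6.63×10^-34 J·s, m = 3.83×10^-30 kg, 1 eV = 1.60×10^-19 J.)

|ΔE| = 55.3 eV

E_1 = h²/(8mL²) = 1.843×10^-19 J.
|ΔE| = |1² − 7²|·E_1 = 48·1.843×10^-19 J = 8.846×10^-18 J = 55.3 eV.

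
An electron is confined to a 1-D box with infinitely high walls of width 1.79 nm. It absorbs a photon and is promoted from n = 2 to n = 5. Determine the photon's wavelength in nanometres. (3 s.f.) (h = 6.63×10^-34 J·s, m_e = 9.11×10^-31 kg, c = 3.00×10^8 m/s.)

λ = 503 nm

E_1 = h²/(8m_eL²) = 1.882×10^-20 J, so ΔE = (5² − 2²)E_1 = 3.952×10^-19 J.
λ = hc/ΔE = (6.63×10^-34·3.00×10^8)/3.952×10^-19 = 5.03×10^-7 m = 503 nm.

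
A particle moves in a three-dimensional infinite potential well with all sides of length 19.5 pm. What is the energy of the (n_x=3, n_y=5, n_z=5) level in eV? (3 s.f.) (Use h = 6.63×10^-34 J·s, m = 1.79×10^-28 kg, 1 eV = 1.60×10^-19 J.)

For a 3D rectangular well E = (h²/8m)·Σ n_i²/L_i² = (6.63×10^-34)²/(8·1.79×10^-28) · [3²/(19.5 pm)² + 5²/(19.5 pm)² + 5²/(19.5 pm)²].
Evaluating gives E = 4.763×10^-17 J = 298 eV.

E = 298 eV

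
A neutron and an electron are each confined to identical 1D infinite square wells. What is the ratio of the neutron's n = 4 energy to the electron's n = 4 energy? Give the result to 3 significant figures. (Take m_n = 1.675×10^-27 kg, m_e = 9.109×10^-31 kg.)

5.44×10^-4

E_n ∝ 1/m at fixed n and L, so the ratio is m_e/m_n = 9.109×10^-31/1.675×10^-27 = 5.44×10^-4.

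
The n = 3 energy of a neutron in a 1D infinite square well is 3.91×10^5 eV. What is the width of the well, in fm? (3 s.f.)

From E_n = n²h²/(8m_nL²), L = n·h/√(8m_nE_n).
E_3 = 3.91×10^5 eV = 6.264×10^-14 J, so L = 3·6.626×10^-34/√(8·1.675×10^-27·6.264×10^-14) = 6.86×10^-14 m = 68.6 fm.

L = 68.6 fm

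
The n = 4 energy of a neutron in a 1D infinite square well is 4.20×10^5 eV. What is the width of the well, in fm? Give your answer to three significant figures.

L = 88.3 fm

From E_n = n²h²/(8m_nL²), L = n·h/√(8m_nE_n).
E_4 = 4.20×10^5 eV = 6.728×10^-14 J, so L = 4·6.626×10^-34/√(8·1.675×10^-27·6.728×10^-14) = 8.83×10^-14 m = 88.3 fm.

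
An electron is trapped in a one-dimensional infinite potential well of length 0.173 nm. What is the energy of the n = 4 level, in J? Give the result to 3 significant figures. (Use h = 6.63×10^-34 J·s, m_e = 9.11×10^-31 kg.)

For an infinite well E_n = n²h²/(8m_eL²), so E_1 = h²/(8m_eL²) = (6.63×10^-34)²/(8·9.11×10^-31·(1.73×10^-10 m)²) = 2.015×10^-18 J.
Then E_4 = 4²·E_1 = 16·2.015×10^-18 J = 3.22×10^-17 J.

E_4 = 3.22×10^-17 J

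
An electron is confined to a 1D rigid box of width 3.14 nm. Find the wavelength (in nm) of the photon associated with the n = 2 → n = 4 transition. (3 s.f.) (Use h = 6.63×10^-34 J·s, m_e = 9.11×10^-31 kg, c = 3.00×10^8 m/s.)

λ = 2.71×10^3 nm

E_1 = h²/(8m_eL²) = 6.117×10^-21 J, so ΔE = (4² − 2²)E_1 = 7.340×10^-20 J.
λ = hc/ΔE = (6.63×10^-34·3.00×10^8)/7.340×10^-20 = 2.71×10^-6 m = 2.71×10^3 nm.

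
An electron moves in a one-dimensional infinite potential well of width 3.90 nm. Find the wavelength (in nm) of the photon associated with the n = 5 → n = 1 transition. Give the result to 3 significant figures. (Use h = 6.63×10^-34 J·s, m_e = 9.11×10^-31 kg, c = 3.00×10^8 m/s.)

E_1 = h²/(8m_eL²) = 3.965×10^-21 J, so ΔE = (5² − 1²)E_1 = 9.516×10^-20 J.
λ = hc/ΔE = (6.63×10^-34·3.00×10^8)/9.516×10^-20 = 2.09×10^-6 m = 2.09×10^3 nm.

λ = 2.09×10^3 nm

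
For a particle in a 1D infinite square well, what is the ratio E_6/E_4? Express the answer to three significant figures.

2.25

E_n ∝ n², so E_6/E_4 = 6²/4² = 36/16 = 2.25.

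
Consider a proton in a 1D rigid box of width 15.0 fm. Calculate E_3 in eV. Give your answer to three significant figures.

E_3 = 8.19×10^6 eV

For an infinite well E_n = n²h²/(8m_pL²), so E_1 = h²/(8m_pL²) = (6.626×10^-34)²/(8·1.673×10^-27·(1.50×10^-14 m)²) = 1.458×10^-13 J.
Then E_3 = 3²·E_1 = 9·1.458×10^-13 J = 1.312×10^-12 J.
Converting, E_3 = 1.312×10^-12 J / (1.602×10^-19 J/eV) = 8.19×10^6 eV.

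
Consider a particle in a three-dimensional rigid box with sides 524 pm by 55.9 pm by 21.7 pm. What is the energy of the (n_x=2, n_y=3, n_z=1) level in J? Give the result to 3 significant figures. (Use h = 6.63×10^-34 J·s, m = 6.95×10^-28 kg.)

E = 3.97×10^-19 J

For a 3D rectangular well E = (h²/8m)·Σ n_i²/L_i² = (6.63×10^-34)²/(8·6.95×10^-28) · [2²/(524 pm)² + 3²/(55.9 pm)² + 1²/(21.7 pm)²].
Evaluating gives E = 3.97×10^-19 J.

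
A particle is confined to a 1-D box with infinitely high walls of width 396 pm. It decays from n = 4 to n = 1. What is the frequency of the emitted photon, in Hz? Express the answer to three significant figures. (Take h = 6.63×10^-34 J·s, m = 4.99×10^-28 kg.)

f = 1.59×10^13 Hz

E_1 = h²/(8mL²) = 7.022×10^-22 J and ΔE = (4² − 1²)E_1 = 1.053×10^-20 J.
f = ΔE/h = 1.053×10^-20/6.63×10^-34 = 1.59×10^13 Hz.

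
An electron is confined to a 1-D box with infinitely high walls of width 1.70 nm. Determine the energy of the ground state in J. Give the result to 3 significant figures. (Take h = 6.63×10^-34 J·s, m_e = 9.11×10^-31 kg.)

E_1 = 2.09×10^-20 J

For an infinite well E_n = n²h²/(8m_eL²), so E_1 = h²/(8m_eL²) = (6.63×10^-34)²/(8·9.11×10^-31·(1.70×10^-9 m)²) = 2.087×10^-20 J.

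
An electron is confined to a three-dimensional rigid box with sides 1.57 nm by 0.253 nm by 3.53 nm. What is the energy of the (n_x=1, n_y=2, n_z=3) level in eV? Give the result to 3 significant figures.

For a 3D rectangular well E = (h²/8m_e)·Σ n_i²/L_i² = (6.626×10^-34)²/(8·9.109×10^-31) · [1²/(1.57 nm)² + 2²/(0.253 nm)² + 3²/(3.53 nm)²].
Evaluating gives E = 3.833×10^-18 J = 23.9 eV.

E = 23.9 eV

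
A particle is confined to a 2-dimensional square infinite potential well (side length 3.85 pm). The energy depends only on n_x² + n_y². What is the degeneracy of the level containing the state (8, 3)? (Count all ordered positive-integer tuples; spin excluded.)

degeneracy = 2

The level has n_x² + n_y² = 73. The ordered positive-integer solutions are (3, 8), (8, 3).
That gives 2 states.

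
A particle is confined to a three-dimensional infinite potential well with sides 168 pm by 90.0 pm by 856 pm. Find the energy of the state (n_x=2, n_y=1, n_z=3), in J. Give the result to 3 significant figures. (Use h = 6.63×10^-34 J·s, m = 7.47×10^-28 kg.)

For a 3D rectangular well E = (h²/8m)·Σ n_i²/L_i² = (6.63×10^-34)²/(8·7.47×10^-28) · [2²/(168 pm)² + 1²/(90.0 pm)² + 3²/(856 pm)²].
Evaluating gives E = 2.04×10^-20 J.

E = 2.04×10^-20 J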